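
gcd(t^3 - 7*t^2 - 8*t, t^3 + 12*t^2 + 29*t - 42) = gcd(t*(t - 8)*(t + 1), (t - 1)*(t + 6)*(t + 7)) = 1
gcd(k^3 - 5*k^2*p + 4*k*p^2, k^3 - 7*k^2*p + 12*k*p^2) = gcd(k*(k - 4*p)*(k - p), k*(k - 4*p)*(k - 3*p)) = -k^2 + 4*k*p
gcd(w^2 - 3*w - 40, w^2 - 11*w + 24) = w - 8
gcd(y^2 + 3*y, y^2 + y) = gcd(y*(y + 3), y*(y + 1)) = y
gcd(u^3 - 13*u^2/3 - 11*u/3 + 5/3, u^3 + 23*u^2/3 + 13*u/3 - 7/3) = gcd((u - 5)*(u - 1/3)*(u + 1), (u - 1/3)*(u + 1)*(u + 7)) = u^2 + 2*u/3 - 1/3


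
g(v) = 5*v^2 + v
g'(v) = 10*v + 1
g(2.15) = 25.26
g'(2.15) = 22.50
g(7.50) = 288.75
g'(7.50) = 76.00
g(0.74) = 3.48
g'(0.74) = 8.40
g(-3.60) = 61.20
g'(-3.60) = -35.00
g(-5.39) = 139.87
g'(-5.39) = -52.90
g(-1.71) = 12.91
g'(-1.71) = -16.10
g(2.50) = 33.75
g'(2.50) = 26.00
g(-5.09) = 124.45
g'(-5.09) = -49.90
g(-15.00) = 1110.00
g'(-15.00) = -149.00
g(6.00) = 186.00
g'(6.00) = 61.00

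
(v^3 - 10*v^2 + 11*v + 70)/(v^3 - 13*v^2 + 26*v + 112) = (v - 5)/(v - 8)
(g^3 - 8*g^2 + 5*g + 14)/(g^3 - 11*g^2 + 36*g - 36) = (g^2 - 6*g - 7)/(g^2 - 9*g + 18)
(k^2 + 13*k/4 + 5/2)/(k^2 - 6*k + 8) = (4*k^2 + 13*k + 10)/(4*(k^2 - 6*k + 8))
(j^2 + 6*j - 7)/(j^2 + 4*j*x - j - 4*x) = (j + 7)/(j + 4*x)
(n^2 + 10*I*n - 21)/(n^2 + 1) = (n^2 + 10*I*n - 21)/(n^2 + 1)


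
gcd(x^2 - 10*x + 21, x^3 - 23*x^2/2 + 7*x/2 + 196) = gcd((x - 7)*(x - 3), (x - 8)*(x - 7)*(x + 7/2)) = x - 7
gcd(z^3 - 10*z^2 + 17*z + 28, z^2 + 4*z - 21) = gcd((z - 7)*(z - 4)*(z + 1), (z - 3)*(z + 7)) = 1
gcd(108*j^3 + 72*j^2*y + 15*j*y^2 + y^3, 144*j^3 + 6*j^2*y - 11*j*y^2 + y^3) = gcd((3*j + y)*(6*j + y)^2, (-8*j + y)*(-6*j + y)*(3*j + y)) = 3*j + y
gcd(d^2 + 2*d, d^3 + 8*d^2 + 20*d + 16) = d + 2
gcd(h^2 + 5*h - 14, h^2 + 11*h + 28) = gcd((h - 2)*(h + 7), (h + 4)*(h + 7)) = h + 7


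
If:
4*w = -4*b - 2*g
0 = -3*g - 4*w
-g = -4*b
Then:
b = -w/3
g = -4*w/3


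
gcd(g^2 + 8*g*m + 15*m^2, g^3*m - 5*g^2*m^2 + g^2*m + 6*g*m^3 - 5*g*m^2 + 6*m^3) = 1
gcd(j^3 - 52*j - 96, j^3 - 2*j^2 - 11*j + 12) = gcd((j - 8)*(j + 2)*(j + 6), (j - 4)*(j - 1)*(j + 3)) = 1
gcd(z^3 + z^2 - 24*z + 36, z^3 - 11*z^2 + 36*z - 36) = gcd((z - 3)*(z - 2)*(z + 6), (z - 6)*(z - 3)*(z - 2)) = z^2 - 5*z + 6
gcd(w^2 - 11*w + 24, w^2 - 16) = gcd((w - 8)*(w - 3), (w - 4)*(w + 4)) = 1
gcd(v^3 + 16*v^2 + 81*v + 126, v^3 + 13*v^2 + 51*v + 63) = v^2 + 10*v + 21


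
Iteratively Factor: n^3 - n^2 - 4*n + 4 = (n + 2)*(n^2 - 3*n + 2) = (n - 2)*(n + 2)*(n - 1)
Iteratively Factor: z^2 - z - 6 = (z + 2)*(z - 3)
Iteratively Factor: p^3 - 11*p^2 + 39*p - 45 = (p - 5)*(p^2 - 6*p + 9) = (p - 5)*(p - 3)*(p - 3)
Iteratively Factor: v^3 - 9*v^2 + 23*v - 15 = (v - 3)*(v^2 - 6*v + 5) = (v - 3)*(v - 1)*(v - 5)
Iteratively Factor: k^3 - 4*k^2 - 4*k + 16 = (k - 4)*(k^2 - 4) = (k - 4)*(k + 2)*(k - 2)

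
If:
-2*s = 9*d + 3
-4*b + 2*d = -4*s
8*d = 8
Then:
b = -11/2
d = 1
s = -6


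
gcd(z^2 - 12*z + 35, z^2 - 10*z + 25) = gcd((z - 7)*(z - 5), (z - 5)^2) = z - 5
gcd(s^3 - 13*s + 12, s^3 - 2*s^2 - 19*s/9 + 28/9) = s - 1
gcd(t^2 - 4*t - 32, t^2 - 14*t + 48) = t - 8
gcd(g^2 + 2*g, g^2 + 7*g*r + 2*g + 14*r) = g + 2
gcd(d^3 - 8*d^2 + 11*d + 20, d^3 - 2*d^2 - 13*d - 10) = d^2 - 4*d - 5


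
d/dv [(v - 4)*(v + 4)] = 2*v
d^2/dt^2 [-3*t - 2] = 0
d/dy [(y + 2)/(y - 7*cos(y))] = (y - (y + 2)*(7*sin(y) + 1) - 7*cos(y))/(y - 7*cos(y))^2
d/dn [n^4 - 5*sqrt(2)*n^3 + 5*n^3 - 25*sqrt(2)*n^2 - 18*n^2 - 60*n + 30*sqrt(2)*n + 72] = 4*n^3 - 15*sqrt(2)*n^2 + 15*n^2 - 50*sqrt(2)*n - 36*n - 60 + 30*sqrt(2)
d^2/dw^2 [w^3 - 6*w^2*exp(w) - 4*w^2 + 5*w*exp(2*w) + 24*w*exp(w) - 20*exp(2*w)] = -6*w^2*exp(w) + 20*w*exp(2*w) + 6*w - 60*exp(2*w) + 36*exp(w) - 8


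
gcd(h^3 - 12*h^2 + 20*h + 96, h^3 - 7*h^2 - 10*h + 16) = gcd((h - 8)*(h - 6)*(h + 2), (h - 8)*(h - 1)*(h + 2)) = h^2 - 6*h - 16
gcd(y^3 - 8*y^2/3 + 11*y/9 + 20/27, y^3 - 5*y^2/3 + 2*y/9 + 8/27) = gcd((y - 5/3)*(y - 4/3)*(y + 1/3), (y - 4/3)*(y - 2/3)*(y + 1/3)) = y^2 - y - 4/9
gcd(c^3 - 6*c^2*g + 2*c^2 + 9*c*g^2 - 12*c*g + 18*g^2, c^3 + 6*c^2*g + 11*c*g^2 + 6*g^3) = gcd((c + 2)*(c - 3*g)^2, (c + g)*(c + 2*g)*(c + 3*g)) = 1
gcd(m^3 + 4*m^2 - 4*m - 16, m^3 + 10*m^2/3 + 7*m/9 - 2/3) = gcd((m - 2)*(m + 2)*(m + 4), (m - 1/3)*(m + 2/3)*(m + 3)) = 1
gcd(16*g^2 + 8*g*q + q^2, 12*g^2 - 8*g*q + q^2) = 1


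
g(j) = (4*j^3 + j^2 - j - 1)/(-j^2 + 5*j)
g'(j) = (2*j - 5)*(4*j^3 + j^2 - j - 1)/(-j^2 + 5*j)^2 + (12*j^2 + 2*j - 1)/(-j^2 + 5*j)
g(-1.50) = 1.10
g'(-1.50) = -1.45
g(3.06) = 20.20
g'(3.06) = 23.60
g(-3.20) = 4.52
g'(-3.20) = -2.44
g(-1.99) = 1.91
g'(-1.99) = -1.83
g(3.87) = 55.33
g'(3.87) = 77.30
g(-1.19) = 0.70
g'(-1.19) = -1.15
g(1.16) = 1.22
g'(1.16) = 3.19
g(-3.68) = 5.73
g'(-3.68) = -2.61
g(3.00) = 18.83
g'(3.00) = 21.97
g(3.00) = 18.83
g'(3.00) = 21.97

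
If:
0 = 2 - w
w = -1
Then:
No Solution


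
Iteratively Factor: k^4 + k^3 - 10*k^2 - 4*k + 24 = (k + 2)*(k^3 - k^2 - 8*k + 12) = (k - 2)*(k + 2)*(k^2 + k - 6) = (k - 2)^2*(k + 2)*(k + 3)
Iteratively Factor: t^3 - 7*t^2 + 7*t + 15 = (t + 1)*(t^2 - 8*t + 15) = (t - 3)*(t + 1)*(t - 5)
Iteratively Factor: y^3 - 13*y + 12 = (y - 3)*(y^2 + 3*y - 4) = (y - 3)*(y - 1)*(y + 4)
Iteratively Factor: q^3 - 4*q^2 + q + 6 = (q + 1)*(q^2 - 5*q + 6) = (q - 3)*(q + 1)*(q - 2)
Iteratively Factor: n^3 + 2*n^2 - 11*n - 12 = (n - 3)*(n^2 + 5*n + 4) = (n - 3)*(n + 4)*(n + 1)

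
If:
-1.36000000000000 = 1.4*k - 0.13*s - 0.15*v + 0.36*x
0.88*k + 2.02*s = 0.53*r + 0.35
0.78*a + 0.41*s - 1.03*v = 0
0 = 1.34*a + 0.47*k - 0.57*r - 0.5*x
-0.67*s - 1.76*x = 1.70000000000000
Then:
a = -4.22549885496958*x - 5.00652338154347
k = -0.955945158301142*x - 1.72146621388121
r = -11.5990573509838*x - 13.1891762312148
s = -2.62686567164179*x - 2.53731343283582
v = -4.24553789538777*x - 4.80134635443358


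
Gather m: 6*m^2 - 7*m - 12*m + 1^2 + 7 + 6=6*m^2 - 19*m + 14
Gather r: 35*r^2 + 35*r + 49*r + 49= 35*r^2 + 84*r + 49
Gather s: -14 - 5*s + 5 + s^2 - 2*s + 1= s^2 - 7*s - 8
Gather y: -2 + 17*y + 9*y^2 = 9*y^2 + 17*y - 2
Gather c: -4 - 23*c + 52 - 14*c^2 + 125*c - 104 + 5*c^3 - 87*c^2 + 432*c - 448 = 5*c^3 - 101*c^2 + 534*c - 504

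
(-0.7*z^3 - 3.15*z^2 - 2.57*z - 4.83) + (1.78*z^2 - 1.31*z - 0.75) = -0.7*z^3 - 1.37*z^2 - 3.88*z - 5.58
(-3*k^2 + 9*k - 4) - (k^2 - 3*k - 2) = -4*k^2 + 12*k - 2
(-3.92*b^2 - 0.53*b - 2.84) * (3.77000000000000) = -14.7784*b^2 - 1.9981*b - 10.7068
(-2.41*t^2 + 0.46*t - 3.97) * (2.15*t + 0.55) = -5.1815*t^3 - 0.3365*t^2 - 8.2825*t - 2.1835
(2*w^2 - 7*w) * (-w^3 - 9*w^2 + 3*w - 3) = -2*w^5 - 11*w^4 + 69*w^3 - 27*w^2 + 21*w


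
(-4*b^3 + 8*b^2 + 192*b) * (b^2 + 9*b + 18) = -4*b^5 - 28*b^4 + 192*b^3 + 1872*b^2 + 3456*b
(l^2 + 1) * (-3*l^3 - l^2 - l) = -3*l^5 - l^4 - 4*l^3 - l^2 - l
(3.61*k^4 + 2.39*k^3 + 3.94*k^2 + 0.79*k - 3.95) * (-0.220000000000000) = -0.7942*k^4 - 0.5258*k^3 - 0.8668*k^2 - 0.1738*k + 0.869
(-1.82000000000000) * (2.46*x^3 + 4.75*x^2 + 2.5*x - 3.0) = -4.4772*x^3 - 8.645*x^2 - 4.55*x + 5.46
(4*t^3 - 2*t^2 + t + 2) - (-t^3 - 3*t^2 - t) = 5*t^3 + t^2 + 2*t + 2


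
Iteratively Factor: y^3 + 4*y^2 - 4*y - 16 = (y + 4)*(y^2 - 4) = (y - 2)*(y + 4)*(y + 2)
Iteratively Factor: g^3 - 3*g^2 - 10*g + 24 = (g - 2)*(g^2 - g - 12) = (g - 4)*(g - 2)*(g + 3)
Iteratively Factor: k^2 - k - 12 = (k - 4)*(k + 3)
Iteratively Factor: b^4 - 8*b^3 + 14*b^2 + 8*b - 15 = (b + 1)*(b^3 - 9*b^2 + 23*b - 15) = (b - 3)*(b + 1)*(b^2 - 6*b + 5) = (b - 5)*(b - 3)*(b + 1)*(b - 1)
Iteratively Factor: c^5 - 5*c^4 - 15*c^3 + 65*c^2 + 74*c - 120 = (c + 2)*(c^4 - 7*c^3 - c^2 + 67*c - 60) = (c - 1)*(c + 2)*(c^3 - 6*c^2 - 7*c + 60) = (c - 5)*(c - 1)*(c + 2)*(c^2 - c - 12) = (c - 5)*(c - 1)*(c + 2)*(c + 3)*(c - 4)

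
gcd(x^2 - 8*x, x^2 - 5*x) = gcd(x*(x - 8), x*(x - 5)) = x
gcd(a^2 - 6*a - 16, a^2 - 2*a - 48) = a - 8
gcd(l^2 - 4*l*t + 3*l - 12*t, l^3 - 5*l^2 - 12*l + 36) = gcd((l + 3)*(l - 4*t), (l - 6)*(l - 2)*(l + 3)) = l + 3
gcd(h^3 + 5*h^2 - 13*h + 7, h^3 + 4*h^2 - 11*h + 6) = h^2 - 2*h + 1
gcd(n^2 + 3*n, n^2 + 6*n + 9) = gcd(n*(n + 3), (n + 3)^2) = n + 3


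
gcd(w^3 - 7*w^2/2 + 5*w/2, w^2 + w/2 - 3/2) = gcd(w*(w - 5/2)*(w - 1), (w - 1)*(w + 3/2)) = w - 1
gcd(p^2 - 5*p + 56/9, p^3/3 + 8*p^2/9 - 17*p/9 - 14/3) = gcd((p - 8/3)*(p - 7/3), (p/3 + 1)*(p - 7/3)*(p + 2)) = p - 7/3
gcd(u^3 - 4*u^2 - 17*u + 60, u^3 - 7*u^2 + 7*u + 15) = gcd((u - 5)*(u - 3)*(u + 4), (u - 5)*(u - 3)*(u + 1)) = u^2 - 8*u + 15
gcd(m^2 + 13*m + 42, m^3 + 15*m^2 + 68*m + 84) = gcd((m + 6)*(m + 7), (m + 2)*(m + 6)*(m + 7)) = m^2 + 13*m + 42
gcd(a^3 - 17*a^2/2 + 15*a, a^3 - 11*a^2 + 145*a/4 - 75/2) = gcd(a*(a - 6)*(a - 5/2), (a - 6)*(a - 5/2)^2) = a^2 - 17*a/2 + 15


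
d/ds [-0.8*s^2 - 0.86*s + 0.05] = -1.6*s - 0.86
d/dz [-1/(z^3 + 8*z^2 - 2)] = z*(3*z + 16)/(z^3 + 8*z^2 - 2)^2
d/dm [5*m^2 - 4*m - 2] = 10*m - 4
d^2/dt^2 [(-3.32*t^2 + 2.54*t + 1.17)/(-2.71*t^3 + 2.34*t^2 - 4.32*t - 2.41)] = (48.7648239999999*t^6 - 111.924084*t^5 - 239.675652*t^4 - 86.0755600000001*t^3 + 190.78152*t^2 + 30.867642*t + 34.588468)/(19.902511*t^9 - 51.555582*t^8 + 139.696164*t^7 - 124.084149*t^6 + 130.992444*t^5 + 77.864652*t^4 - 18.331827*t^3 + 94.15629*t^2 + 75.272976*t + 13.997521)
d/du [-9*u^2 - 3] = -18*u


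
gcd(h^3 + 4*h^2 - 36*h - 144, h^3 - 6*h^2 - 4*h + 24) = h - 6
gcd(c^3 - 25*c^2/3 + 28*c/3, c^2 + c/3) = c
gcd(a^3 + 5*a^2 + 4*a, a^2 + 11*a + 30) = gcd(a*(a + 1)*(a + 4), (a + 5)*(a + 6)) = 1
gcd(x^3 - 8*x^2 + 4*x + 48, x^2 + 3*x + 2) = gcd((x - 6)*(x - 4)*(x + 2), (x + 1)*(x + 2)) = x + 2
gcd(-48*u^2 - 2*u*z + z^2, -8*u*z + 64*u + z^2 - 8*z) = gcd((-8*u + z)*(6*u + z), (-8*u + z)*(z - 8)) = -8*u + z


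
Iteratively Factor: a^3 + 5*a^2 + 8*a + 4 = (a + 1)*(a^2 + 4*a + 4) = (a + 1)*(a + 2)*(a + 2)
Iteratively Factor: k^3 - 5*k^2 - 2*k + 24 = (k + 2)*(k^2 - 7*k + 12) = (k - 3)*(k + 2)*(k - 4)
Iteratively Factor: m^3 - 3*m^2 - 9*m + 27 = (m - 3)*(m^2 - 9) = (m - 3)^2*(m + 3)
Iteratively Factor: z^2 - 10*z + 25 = (z - 5)*(z - 5)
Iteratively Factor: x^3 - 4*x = (x)*(x^2 - 4) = x*(x + 2)*(x - 2)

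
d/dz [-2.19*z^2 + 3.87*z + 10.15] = 3.87 - 4.38*z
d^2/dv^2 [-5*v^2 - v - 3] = -10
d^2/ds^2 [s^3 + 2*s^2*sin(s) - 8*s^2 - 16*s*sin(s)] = -2*s^2*sin(s) + 16*s*sin(s) + 8*s*cos(s) + 6*s + 4*sin(s) - 32*cos(s) - 16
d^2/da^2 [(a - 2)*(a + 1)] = 2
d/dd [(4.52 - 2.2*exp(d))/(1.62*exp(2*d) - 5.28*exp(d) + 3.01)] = (3.564*exp(2*d) - 14.6448*exp(d) + 17.2436)*exp(d)/(2.6244*exp(4*d) - 17.1072*exp(3*d) + 37.6308*exp(2*d) - 31.7856*exp(d) + 9.0601)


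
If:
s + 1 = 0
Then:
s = -1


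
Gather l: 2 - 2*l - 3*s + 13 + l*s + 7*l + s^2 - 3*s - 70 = l*(s + 5) + s^2 - 6*s - 55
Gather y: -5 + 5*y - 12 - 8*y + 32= 15 - 3*y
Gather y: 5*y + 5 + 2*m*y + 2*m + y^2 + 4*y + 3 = 2*m + y^2 + y*(2*m + 9) + 8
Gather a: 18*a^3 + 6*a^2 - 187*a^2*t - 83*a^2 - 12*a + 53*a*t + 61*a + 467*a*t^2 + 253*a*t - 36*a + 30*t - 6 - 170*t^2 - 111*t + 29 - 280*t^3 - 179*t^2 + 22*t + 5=18*a^3 + a^2*(-187*t - 77) + a*(467*t^2 + 306*t + 13) - 280*t^3 - 349*t^2 - 59*t + 28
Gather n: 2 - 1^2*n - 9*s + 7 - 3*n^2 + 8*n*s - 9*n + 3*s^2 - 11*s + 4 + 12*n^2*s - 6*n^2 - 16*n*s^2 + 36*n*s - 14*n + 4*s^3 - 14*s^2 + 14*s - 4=n^2*(12*s - 9) + n*(-16*s^2 + 44*s - 24) + 4*s^3 - 11*s^2 - 6*s + 9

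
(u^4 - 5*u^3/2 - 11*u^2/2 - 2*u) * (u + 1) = u^5 - 3*u^4/2 - 8*u^3 - 15*u^2/2 - 2*u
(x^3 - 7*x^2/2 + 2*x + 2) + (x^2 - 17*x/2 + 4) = x^3 - 5*x^2/2 - 13*x/2 + 6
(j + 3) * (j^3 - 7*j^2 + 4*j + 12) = j^4 - 4*j^3 - 17*j^2 + 24*j + 36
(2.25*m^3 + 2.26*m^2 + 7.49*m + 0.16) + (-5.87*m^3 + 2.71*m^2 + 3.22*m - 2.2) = -3.62*m^3 + 4.97*m^2 + 10.71*m - 2.04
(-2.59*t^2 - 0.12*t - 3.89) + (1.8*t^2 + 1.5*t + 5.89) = -0.79*t^2 + 1.38*t + 2.0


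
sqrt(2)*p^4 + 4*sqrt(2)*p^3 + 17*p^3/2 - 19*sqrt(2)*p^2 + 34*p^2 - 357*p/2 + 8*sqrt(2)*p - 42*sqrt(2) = (p - 3)*(p + 7)*(p + 4*sqrt(2))*(sqrt(2)*p + 1/2)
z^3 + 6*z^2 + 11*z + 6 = (z + 1)*(z + 2)*(z + 3)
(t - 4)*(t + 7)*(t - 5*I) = t^3 + 3*t^2 - 5*I*t^2 - 28*t - 15*I*t + 140*I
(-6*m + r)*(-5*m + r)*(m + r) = 30*m^3 + 19*m^2*r - 10*m*r^2 + r^3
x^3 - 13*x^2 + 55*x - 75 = (x - 5)^2*(x - 3)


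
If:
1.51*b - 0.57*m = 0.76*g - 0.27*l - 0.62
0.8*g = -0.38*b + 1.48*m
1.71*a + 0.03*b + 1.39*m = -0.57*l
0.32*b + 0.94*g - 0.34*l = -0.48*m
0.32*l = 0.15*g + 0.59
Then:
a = -0.98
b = -0.31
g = 0.74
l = 2.19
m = 0.32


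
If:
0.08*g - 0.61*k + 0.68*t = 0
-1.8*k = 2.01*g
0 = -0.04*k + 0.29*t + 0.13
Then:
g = 0.46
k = -0.52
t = -0.52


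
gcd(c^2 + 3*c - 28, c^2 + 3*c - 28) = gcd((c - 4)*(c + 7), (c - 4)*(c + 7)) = c^2 + 3*c - 28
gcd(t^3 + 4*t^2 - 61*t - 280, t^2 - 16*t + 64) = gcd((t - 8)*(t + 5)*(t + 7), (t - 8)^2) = t - 8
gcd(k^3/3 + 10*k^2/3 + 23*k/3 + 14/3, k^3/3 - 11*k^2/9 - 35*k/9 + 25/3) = 1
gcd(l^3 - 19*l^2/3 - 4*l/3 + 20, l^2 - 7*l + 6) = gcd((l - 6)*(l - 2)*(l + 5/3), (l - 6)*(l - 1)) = l - 6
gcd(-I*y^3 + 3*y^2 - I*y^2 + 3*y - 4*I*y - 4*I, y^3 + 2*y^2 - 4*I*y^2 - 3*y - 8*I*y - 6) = y - I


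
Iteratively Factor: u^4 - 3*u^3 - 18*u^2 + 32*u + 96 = (u + 2)*(u^3 - 5*u^2 - 8*u + 48) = (u + 2)*(u + 3)*(u^2 - 8*u + 16) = (u - 4)*(u + 2)*(u + 3)*(u - 4)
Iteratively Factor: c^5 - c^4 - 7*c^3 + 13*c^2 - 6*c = (c - 2)*(c^4 + c^3 - 5*c^2 + 3*c) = c*(c - 2)*(c^3 + c^2 - 5*c + 3) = c*(c - 2)*(c + 3)*(c^2 - 2*c + 1) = c*(c - 2)*(c - 1)*(c + 3)*(c - 1)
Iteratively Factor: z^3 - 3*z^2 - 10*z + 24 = (z - 4)*(z^2 + z - 6) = (z - 4)*(z - 2)*(z + 3)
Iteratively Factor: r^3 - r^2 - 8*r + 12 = (r - 2)*(r^2 + r - 6) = (r - 2)*(r + 3)*(r - 2)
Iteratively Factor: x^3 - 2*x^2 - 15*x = (x + 3)*(x^2 - 5*x) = (x - 5)*(x + 3)*(x)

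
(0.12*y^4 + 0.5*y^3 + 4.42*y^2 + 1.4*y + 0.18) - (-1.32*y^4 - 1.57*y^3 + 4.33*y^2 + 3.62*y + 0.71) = 1.44*y^4 + 2.07*y^3 + 0.0899999999999999*y^2 - 2.22*y - 0.53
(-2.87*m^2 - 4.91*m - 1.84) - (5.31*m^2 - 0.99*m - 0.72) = -8.18*m^2 - 3.92*m - 1.12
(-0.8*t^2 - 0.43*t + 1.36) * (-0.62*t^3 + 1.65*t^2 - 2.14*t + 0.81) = 0.496*t^5 - 1.0534*t^4 + 0.1593*t^3 + 2.5162*t^2 - 3.2587*t + 1.1016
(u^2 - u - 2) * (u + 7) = u^3 + 6*u^2 - 9*u - 14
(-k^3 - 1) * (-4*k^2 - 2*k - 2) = 4*k^5 + 2*k^4 + 2*k^3 + 4*k^2 + 2*k + 2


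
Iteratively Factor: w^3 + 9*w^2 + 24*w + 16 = (w + 4)*(w^2 + 5*w + 4) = (w + 4)^2*(w + 1)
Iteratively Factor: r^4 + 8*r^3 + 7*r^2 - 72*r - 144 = (r + 4)*(r^3 + 4*r^2 - 9*r - 36) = (r + 4)^2*(r^2 - 9) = (r - 3)*(r + 4)^2*(r + 3)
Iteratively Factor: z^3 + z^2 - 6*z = (z)*(z^2 + z - 6) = z*(z - 2)*(z + 3)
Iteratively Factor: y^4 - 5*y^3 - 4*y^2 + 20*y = (y - 2)*(y^3 - 3*y^2 - 10*y) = (y - 2)*(y + 2)*(y^2 - 5*y) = (y - 5)*(y - 2)*(y + 2)*(y)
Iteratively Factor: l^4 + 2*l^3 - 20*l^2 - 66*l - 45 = (l - 5)*(l^3 + 7*l^2 + 15*l + 9) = (l - 5)*(l + 3)*(l^2 + 4*l + 3) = (l - 5)*(l + 3)^2*(l + 1)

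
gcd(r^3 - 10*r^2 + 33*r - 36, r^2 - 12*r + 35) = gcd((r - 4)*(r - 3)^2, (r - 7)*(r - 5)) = 1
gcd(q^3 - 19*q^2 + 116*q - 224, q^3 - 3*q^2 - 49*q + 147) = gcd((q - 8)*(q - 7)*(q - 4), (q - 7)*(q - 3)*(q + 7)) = q - 7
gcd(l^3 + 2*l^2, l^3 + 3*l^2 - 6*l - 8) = 1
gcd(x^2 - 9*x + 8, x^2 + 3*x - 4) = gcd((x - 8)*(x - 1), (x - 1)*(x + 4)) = x - 1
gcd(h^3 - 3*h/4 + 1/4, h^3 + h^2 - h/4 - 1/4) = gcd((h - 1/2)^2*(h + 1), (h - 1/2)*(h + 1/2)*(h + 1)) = h^2 + h/2 - 1/2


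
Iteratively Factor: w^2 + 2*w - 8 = (w + 4)*(w - 2)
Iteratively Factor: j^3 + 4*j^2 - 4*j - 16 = (j + 2)*(j^2 + 2*j - 8) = (j + 2)*(j + 4)*(j - 2)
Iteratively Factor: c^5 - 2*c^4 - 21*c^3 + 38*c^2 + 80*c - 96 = (c - 4)*(c^4 + 2*c^3 - 13*c^2 - 14*c + 24) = (c - 4)*(c - 3)*(c^3 + 5*c^2 + 2*c - 8) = (c - 4)*(c - 3)*(c + 4)*(c^2 + c - 2) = (c - 4)*(c - 3)*(c - 1)*(c + 4)*(c + 2)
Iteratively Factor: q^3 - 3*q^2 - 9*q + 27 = (q - 3)*(q^2 - 9) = (q - 3)^2*(q + 3)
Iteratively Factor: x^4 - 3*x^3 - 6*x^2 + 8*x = (x - 4)*(x^3 + x^2 - 2*x) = (x - 4)*(x + 2)*(x^2 - x) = x*(x - 4)*(x + 2)*(x - 1)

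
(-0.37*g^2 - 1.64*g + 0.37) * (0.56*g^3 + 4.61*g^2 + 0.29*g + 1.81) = -0.2072*g^5 - 2.6241*g^4 - 7.4605*g^3 + 0.5604*g^2 - 2.8611*g + 0.6697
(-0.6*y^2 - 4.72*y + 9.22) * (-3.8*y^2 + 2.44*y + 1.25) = 2.28*y^4 + 16.472*y^3 - 47.3028*y^2 + 16.5968*y + 11.525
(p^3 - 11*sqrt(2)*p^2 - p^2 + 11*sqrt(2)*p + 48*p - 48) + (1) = p^3 - 11*sqrt(2)*p^2 - p^2 + 11*sqrt(2)*p + 48*p - 47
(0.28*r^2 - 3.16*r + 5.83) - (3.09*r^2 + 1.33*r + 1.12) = -2.81*r^2 - 4.49*r + 4.71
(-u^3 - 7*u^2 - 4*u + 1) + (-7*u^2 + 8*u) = -u^3 - 14*u^2 + 4*u + 1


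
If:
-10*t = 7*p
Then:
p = -10*t/7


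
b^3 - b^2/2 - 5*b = b*(b - 5/2)*(b + 2)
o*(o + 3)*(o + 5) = o^3 + 8*o^2 + 15*o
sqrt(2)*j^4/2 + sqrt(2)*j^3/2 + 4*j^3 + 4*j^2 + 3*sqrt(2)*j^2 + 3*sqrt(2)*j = j*(j + sqrt(2))*(j + 3*sqrt(2))*(sqrt(2)*j/2 + sqrt(2)/2)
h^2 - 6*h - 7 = (h - 7)*(h + 1)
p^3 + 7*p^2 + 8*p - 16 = (p - 1)*(p + 4)^2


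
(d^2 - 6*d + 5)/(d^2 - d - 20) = (d - 1)/(d + 4)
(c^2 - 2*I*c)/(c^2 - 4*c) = (c - 2*I)/(c - 4)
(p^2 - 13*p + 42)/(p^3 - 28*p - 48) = (p - 7)/(p^2 + 6*p + 8)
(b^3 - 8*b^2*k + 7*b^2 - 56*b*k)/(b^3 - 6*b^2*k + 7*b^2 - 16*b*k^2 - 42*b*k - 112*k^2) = b/(b + 2*k)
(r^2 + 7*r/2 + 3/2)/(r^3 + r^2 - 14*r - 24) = (r + 1/2)/(r^2 - 2*r - 8)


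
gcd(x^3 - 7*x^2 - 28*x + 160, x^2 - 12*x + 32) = x^2 - 12*x + 32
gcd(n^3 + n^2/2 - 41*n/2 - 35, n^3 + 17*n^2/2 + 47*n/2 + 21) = n^2 + 11*n/2 + 7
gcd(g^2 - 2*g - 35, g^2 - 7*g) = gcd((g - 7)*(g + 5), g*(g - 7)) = g - 7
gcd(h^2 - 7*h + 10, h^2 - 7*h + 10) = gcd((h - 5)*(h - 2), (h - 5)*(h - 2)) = h^2 - 7*h + 10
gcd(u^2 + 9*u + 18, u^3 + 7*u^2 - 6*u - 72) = u + 6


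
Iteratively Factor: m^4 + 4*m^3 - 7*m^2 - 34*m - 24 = (m + 4)*(m^3 - 7*m - 6) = (m + 2)*(m + 4)*(m^2 - 2*m - 3) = (m - 3)*(m + 2)*(m + 4)*(m + 1)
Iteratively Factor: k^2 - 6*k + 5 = (k - 5)*(k - 1)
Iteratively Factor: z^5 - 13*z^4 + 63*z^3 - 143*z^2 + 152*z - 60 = (z - 2)*(z^4 - 11*z^3 + 41*z^2 - 61*z + 30) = (z - 3)*(z - 2)*(z^3 - 8*z^2 + 17*z - 10) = (z - 5)*(z - 3)*(z - 2)*(z^2 - 3*z + 2) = (z - 5)*(z - 3)*(z - 2)*(z - 1)*(z - 2)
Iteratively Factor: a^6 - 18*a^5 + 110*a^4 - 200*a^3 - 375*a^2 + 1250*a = (a - 5)*(a^5 - 13*a^4 + 45*a^3 + 25*a^2 - 250*a) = (a - 5)^2*(a^4 - 8*a^3 + 5*a^2 + 50*a) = a*(a - 5)^2*(a^3 - 8*a^2 + 5*a + 50) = a*(a - 5)^2*(a + 2)*(a^2 - 10*a + 25) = a*(a - 5)^3*(a + 2)*(a - 5)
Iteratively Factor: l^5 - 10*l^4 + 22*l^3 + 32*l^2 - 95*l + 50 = (l - 1)*(l^4 - 9*l^3 + 13*l^2 + 45*l - 50) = (l - 1)^2*(l^3 - 8*l^2 + 5*l + 50) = (l - 5)*(l - 1)^2*(l^2 - 3*l - 10) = (l - 5)^2*(l - 1)^2*(l + 2)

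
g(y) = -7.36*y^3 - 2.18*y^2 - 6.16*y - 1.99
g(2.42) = -133.97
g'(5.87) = -792.56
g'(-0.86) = -18.74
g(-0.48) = 1.28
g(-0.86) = 6.38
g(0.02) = -2.11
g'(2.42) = -146.02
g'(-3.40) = -246.58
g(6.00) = -1707.19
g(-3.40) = 283.03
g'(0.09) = -6.73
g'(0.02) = -6.26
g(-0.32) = -0.00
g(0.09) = -2.57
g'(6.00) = -827.20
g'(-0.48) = -9.15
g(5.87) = -1601.91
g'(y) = -22.08*y^2 - 4.36*y - 6.16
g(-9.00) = 5242.31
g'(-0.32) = -7.03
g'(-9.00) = -1755.40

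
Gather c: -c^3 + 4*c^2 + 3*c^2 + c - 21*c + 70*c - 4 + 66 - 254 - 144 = -c^3 + 7*c^2 + 50*c - 336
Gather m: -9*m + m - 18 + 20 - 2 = -8*m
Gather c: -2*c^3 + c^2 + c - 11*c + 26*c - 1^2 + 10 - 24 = -2*c^3 + c^2 + 16*c - 15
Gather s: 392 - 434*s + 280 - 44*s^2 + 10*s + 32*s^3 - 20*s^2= 32*s^3 - 64*s^2 - 424*s + 672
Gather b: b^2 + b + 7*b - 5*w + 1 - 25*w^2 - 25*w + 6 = b^2 + 8*b - 25*w^2 - 30*w + 7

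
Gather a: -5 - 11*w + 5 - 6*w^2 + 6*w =-6*w^2 - 5*w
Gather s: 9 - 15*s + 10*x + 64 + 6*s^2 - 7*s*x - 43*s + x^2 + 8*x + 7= 6*s^2 + s*(-7*x - 58) + x^2 + 18*x + 80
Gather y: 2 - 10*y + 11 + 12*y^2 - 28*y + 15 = 12*y^2 - 38*y + 28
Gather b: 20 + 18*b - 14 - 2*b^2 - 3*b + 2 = -2*b^2 + 15*b + 8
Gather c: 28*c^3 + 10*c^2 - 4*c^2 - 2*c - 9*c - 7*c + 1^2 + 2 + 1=28*c^3 + 6*c^2 - 18*c + 4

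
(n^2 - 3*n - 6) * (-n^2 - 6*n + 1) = -n^4 - 3*n^3 + 25*n^2 + 33*n - 6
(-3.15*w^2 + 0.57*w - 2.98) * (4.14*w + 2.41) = -13.041*w^3 - 5.2317*w^2 - 10.9635*w - 7.1818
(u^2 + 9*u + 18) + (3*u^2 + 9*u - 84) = 4*u^2 + 18*u - 66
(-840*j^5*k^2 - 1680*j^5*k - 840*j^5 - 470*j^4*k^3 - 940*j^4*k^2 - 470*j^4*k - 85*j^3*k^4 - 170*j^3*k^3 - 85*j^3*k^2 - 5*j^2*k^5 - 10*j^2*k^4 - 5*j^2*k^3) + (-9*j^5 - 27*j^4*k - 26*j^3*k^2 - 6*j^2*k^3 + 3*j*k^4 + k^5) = -840*j^5*k^2 - 1680*j^5*k - 849*j^5 - 470*j^4*k^3 - 940*j^4*k^2 - 497*j^4*k - 85*j^3*k^4 - 170*j^3*k^3 - 111*j^3*k^2 - 5*j^2*k^5 - 10*j^2*k^4 - 11*j^2*k^3 + 3*j*k^4 + k^5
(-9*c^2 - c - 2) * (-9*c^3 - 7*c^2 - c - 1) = 81*c^5 + 72*c^4 + 34*c^3 + 24*c^2 + 3*c + 2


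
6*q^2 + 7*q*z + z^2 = (q + z)*(6*q + z)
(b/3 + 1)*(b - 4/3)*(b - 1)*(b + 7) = b^4/3 + 23*b^3/9 - b^2/3 - 107*b/9 + 28/3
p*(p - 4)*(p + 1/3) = p^3 - 11*p^2/3 - 4*p/3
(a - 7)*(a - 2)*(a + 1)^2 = a^4 - 7*a^3 - 3*a^2 + 19*a + 14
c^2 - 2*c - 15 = (c - 5)*(c + 3)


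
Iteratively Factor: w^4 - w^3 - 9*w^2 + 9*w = (w - 1)*(w^3 - 9*w) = (w - 1)*(w + 3)*(w^2 - 3*w) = (w - 3)*(w - 1)*(w + 3)*(w)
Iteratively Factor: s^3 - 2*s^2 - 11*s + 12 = (s - 1)*(s^2 - s - 12) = (s - 4)*(s - 1)*(s + 3)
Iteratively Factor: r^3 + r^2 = (r + 1)*(r^2) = r*(r + 1)*(r)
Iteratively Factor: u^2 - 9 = (u - 3)*(u + 3)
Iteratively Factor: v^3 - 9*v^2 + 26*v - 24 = (v - 3)*(v^2 - 6*v + 8) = (v - 3)*(v - 2)*(v - 4)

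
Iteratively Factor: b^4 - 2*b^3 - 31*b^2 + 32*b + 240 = (b + 3)*(b^3 - 5*b^2 - 16*b + 80) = (b - 4)*(b + 3)*(b^2 - b - 20) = (b - 5)*(b - 4)*(b + 3)*(b + 4)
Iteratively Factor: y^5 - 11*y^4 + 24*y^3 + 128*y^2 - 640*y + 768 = (y - 4)*(y^4 - 7*y^3 - 4*y^2 + 112*y - 192) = (y - 4)^2*(y^3 - 3*y^2 - 16*y + 48) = (y - 4)^3*(y^2 + y - 12) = (y - 4)^3*(y - 3)*(y + 4)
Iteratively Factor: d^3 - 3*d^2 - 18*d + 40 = (d - 2)*(d^2 - d - 20) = (d - 2)*(d + 4)*(d - 5)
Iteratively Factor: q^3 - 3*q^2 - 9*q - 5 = (q + 1)*(q^2 - 4*q - 5) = (q - 5)*(q + 1)*(q + 1)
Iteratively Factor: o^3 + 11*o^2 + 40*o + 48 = (o + 4)*(o^2 + 7*o + 12) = (o + 3)*(o + 4)*(o + 4)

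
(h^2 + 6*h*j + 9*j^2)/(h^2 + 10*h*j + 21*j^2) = (h + 3*j)/(h + 7*j)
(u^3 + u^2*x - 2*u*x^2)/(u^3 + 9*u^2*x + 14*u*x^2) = (u - x)/(u + 7*x)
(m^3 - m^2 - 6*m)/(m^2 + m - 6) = m*(m^2 - m - 6)/(m^2 + m - 6)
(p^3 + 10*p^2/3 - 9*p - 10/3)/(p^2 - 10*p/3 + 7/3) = (3*p^3 + 10*p^2 - 27*p - 10)/(3*p^2 - 10*p + 7)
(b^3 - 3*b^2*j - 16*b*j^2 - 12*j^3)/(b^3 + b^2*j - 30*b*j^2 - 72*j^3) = (b^2 + 3*b*j + 2*j^2)/(b^2 + 7*b*j + 12*j^2)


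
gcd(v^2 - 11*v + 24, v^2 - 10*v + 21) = v - 3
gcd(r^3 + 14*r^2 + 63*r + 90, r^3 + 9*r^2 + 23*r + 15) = r^2 + 8*r + 15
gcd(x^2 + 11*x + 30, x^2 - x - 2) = 1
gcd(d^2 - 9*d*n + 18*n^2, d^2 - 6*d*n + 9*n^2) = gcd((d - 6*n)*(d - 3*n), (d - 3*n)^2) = d - 3*n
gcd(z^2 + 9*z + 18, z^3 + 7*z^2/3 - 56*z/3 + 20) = z + 6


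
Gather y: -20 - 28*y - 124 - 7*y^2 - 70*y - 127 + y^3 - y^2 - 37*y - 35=y^3 - 8*y^2 - 135*y - 306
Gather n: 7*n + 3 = 7*n + 3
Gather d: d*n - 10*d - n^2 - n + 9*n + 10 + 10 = d*(n - 10) - n^2 + 8*n + 20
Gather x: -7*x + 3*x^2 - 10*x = 3*x^2 - 17*x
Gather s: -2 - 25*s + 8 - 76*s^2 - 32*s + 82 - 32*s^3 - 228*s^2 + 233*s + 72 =-32*s^3 - 304*s^2 + 176*s + 160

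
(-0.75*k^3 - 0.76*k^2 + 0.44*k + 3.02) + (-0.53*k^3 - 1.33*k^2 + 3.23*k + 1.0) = -1.28*k^3 - 2.09*k^2 + 3.67*k + 4.02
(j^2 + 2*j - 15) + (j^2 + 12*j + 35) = 2*j^2 + 14*j + 20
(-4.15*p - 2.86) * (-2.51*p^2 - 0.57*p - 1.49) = 10.4165*p^3 + 9.5441*p^2 + 7.8137*p + 4.2614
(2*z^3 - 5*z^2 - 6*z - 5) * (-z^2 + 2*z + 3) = -2*z^5 + 9*z^4 + 2*z^3 - 22*z^2 - 28*z - 15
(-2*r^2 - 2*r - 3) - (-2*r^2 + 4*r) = -6*r - 3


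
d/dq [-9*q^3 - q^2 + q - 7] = -27*q^2 - 2*q + 1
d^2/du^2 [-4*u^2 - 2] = -8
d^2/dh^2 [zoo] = 0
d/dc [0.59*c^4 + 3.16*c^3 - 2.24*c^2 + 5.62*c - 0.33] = 2.36*c^3 + 9.48*c^2 - 4.48*c + 5.62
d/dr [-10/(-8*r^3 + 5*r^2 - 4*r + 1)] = 20*(-12*r^2 + 5*r - 2)/(8*r^3 - 5*r^2 + 4*r - 1)^2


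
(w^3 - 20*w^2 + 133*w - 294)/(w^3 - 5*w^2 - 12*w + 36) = (w^2 - 14*w + 49)/(w^2 + w - 6)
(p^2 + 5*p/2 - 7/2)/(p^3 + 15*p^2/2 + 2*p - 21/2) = (2*p + 7)/(2*p^2 + 17*p + 21)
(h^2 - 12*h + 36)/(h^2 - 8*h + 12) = (h - 6)/(h - 2)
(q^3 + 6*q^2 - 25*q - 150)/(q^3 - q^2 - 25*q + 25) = (q + 6)/(q - 1)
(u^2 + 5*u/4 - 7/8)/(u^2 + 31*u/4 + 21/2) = (u - 1/2)/(u + 6)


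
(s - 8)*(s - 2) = s^2 - 10*s + 16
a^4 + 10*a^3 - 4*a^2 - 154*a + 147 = (a - 3)*(a - 1)*(a + 7)^2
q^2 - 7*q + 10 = (q - 5)*(q - 2)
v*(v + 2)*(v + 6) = v^3 + 8*v^2 + 12*v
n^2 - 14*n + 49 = (n - 7)^2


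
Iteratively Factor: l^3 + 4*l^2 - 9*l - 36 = (l + 3)*(l^2 + l - 12) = (l - 3)*(l + 3)*(l + 4)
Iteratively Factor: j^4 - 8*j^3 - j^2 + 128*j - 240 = (j - 4)*(j^3 - 4*j^2 - 17*j + 60) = (j - 4)*(j - 3)*(j^2 - j - 20) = (j - 4)*(j - 3)*(j + 4)*(j - 5)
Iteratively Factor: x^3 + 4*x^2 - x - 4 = (x - 1)*(x^2 + 5*x + 4) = (x - 1)*(x + 1)*(x + 4)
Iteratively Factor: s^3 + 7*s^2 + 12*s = (s + 3)*(s^2 + 4*s) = (s + 3)*(s + 4)*(s)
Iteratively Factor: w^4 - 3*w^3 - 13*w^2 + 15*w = (w - 5)*(w^3 + 2*w^2 - 3*w) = w*(w - 5)*(w^2 + 2*w - 3) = w*(w - 5)*(w + 3)*(w - 1)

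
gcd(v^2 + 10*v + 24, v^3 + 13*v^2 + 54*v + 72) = v^2 + 10*v + 24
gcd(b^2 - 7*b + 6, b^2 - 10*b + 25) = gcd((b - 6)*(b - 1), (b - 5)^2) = 1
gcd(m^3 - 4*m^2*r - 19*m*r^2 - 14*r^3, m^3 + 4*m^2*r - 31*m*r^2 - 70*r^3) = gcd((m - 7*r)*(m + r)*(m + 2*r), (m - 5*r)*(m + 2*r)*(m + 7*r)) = m + 2*r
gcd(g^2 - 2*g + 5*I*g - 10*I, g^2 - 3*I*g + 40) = g + 5*I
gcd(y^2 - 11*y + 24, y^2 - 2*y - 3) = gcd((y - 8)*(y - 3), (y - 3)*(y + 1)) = y - 3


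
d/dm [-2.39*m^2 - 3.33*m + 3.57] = -4.78*m - 3.33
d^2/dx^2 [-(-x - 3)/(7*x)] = 6/(7*x^3)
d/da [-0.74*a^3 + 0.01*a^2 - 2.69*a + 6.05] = -2.22*a^2 + 0.02*a - 2.69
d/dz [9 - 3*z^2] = -6*z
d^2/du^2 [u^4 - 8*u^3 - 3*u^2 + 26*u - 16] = 12*u^2 - 48*u - 6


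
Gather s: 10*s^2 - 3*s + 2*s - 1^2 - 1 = 10*s^2 - s - 2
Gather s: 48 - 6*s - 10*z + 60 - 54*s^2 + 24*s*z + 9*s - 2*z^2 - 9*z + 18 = -54*s^2 + s*(24*z + 3) - 2*z^2 - 19*z + 126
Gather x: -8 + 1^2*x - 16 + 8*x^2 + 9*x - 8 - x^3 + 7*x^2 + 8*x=-x^3 + 15*x^2 + 18*x - 32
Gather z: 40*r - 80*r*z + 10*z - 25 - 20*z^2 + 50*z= 40*r - 20*z^2 + z*(60 - 80*r) - 25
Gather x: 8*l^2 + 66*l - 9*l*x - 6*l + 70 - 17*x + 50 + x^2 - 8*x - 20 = 8*l^2 + 60*l + x^2 + x*(-9*l - 25) + 100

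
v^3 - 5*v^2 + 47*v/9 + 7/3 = (v - 3)*(v - 7/3)*(v + 1/3)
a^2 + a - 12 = (a - 3)*(a + 4)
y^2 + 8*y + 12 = (y + 2)*(y + 6)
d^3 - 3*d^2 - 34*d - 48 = (d - 8)*(d + 2)*(d + 3)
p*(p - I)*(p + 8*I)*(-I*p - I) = -I*p^4 + 7*p^3 - I*p^3 + 7*p^2 - 8*I*p^2 - 8*I*p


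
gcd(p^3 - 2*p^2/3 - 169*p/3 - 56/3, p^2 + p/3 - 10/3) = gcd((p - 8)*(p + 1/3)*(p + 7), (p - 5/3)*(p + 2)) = 1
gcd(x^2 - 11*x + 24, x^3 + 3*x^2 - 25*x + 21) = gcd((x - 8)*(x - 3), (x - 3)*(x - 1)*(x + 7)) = x - 3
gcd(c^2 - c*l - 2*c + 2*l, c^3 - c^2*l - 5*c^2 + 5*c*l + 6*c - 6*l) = c^2 - c*l - 2*c + 2*l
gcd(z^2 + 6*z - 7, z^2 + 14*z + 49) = z + 7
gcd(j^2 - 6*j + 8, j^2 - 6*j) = 1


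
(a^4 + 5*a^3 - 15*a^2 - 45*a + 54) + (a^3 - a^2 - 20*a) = a^4 + 6*a^3 - 16*a^2 - 65*a + 54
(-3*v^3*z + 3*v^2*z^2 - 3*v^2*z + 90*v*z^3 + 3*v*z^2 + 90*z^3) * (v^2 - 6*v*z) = -3*v^5*z + 21*v^4*z^2 - 3*v^4*z + 72*v^3*z^3 + 21*v^3*z^2 - 540*v^2*z^4 + 72*v^2*z^3 - 540*v*z^4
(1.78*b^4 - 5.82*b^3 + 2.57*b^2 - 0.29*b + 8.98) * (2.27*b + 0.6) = 4.0406*b^5 - 12.1434*b^4 + 2.3419*b^3 + 0.8837*b^2 + 20.2106*b + 5.388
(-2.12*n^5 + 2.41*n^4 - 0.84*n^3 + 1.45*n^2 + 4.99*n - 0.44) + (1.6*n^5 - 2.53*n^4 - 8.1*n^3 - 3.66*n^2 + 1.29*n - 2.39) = -0.52*n^5 - 0.12*n^4 - 8.94*n^3 - 2.21*n^2 + 6.28*n - 2.83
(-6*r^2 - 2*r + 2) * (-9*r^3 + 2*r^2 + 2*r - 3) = 54*r^5 + 6*r^4 - 34*r^3 + 18*r^2 + 10*r - 6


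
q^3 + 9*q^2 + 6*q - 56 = (q - 2)*(q + 4)*(q + 7)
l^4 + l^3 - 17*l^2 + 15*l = l*(l - 3)*(l - 1)*(l + 5)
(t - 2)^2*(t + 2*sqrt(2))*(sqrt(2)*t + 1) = sqrt(2)*t^4 - 4*sqrt(2)*t^3 + 5*t^3 - 20*t^2 + 6*sqrt(2)*t^2 - 8*sqrt(2)*t + 20*t + 8*sqrt(2)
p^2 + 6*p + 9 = (p + 3)^2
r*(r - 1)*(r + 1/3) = r^3 - 2*r^2/3 - r/3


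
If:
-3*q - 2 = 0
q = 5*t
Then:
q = -2/3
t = -2/15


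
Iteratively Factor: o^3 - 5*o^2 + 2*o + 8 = (o - 4)*(o^2 - o - 2) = (o - 4)*(o - 2)*(o + 1)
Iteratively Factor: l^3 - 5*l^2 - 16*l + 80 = (l + 4)*(l^2 - 9*l + 20) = (l - 4)*(l + 4)*(l - 5)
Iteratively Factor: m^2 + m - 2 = (m + 2)*(m - 1)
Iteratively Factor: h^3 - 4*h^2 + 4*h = (h - 2)*(h^2 - 2*h) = h*(h - 2)*(h - 2)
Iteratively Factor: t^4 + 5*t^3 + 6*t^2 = (t)*(t^3 + 5*t^2 + 6*t) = t*(t + 3)*(t^2 + 2*t) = t^2*(t + 3)*(t + 2)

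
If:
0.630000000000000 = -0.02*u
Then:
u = -31.50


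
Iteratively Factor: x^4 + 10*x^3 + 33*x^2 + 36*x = (x)*(x^3 + 10*x^2 + 33*x + 36) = x*(x + 4)*(x^2 + 6*x + 9) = x*(x + 3)*(x + 4)*(x + 3)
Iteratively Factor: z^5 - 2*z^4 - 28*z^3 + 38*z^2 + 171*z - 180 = (z - 1)*(z^4 - z^3 - 29*z^2 + 9*z + 180) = (z - 1)*(z + 3)*(z^3 - 4*z^2 - 17*z + 60) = (z - 1)*(z + 3)*(z + 4)*(z^2 - 8*z + 15) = (z - 5)*(z - 1)*(z + 3)*(z + 4)*(z - 3)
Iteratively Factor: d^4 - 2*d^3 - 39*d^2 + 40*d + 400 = (d + 4)*(d^3 - 6*d^2 - 15*d + 100) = (d + 4)^2*(d^2 - 10*d + 25) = (d - 5)*(d + 4)^2*(d - 5)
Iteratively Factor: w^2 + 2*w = (w)*(w + 2)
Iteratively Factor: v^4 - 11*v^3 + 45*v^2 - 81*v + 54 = (v - 2)*(v^3 - 9*v^2 + 27*v - 27) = (v - 3)*(v - 2)*(v^2 - 6*v + 9) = (v - 3)^2*(v - 2)*(v - 3)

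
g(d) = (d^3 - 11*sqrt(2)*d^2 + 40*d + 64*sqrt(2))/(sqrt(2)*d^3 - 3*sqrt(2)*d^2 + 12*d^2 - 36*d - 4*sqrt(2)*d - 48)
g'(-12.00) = 1.22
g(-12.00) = 4.98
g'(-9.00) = 56.55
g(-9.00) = 29.83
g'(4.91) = -0.80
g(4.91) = 0.30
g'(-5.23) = 1.44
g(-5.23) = -3.82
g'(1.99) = 0.02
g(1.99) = -1.31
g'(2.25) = -0.05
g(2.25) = -1.31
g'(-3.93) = 0.78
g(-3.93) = -2.46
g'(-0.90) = 64.38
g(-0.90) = -7.83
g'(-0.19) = 1.15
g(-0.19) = -2.07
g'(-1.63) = 1.91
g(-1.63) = -0.59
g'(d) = (3*d^2 - 22*sqrt(2)*d + 40)/(sqrt(2)*d^3 - 3*sqrt(2)*d^2 + 12*d^2 - 36*d - 4*sqrt(2)*d - 48) + (d^3 - 11*sqrt(2)*d^2 + 40*d + 64*sqrt(2))*(-3*sqrt(2)*d^2 - 24*d + 6*sqrt(2)*d + 4*sqrt(2) + 36)/(sqrt(2)*d^3 - 3*sqrt(2)*d^2 + 12*d^2 - 36*d - 4*sqrt(2)*d - 48)^2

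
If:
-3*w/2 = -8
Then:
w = 16/3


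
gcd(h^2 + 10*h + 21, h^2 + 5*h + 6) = h + 3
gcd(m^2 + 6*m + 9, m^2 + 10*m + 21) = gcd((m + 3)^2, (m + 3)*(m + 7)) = m + 3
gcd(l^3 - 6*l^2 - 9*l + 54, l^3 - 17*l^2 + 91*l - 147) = l - 3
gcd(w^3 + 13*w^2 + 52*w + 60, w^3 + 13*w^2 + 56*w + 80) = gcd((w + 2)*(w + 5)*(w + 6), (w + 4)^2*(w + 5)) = w + 5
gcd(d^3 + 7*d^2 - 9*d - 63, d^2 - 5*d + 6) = d - 3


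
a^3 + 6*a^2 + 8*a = a*(a + 2)*(a + 4)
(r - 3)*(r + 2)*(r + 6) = r^3 + 5*r^2 - 12*r - 36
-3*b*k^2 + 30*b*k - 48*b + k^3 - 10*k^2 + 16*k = (-3*b + k)*(k - 8)*(k - 2)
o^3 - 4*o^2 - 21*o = o*(o - 7)*(o + 3)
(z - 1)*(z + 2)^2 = z^3 + 3*z^2 - 4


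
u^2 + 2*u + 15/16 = (u + 3/4)*(u + 5/4)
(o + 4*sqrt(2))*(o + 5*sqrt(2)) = o^2 + 9*sqrt(2)*o + 40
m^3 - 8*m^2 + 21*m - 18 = (m - 3)^2*(m - 2)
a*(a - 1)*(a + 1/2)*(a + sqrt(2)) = a^4 - a^3/2 + sqrt(2)*a^3 - sqrt(2)*a^2/2 - a^2/2 - sqrt(2)*a/2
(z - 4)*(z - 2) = z^2 - 6*z + 8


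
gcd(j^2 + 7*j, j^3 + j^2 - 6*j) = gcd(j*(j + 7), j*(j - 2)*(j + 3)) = j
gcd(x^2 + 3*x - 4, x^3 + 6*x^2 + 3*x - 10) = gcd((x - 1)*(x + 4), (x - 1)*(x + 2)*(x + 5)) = x - 1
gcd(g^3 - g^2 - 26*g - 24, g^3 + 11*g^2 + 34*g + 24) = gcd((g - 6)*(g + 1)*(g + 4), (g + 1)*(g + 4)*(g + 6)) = g^2 + 5*g + 4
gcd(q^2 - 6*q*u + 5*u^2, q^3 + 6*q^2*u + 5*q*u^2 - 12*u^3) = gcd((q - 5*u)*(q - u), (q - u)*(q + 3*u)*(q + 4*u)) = q - u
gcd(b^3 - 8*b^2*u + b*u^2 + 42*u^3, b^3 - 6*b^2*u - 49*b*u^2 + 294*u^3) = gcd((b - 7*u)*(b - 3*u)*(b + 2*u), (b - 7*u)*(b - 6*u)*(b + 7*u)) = -b + 7*u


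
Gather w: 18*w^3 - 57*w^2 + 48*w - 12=18*w^3 - 57*w^2 + 48*w - 12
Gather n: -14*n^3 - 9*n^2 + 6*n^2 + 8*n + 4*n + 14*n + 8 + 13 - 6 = -14*n^3 - 3*n^2 + 26*n + 15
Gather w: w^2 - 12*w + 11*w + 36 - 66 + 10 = w^2 - w - 20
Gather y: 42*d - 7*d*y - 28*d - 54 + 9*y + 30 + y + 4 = 14*d + y*(10 - 7*d) - 20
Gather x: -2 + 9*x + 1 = 9*x - 1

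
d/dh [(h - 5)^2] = 2*h - 10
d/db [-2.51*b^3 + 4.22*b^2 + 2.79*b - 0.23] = -7.53*b^2 + 8.44*b + 2.79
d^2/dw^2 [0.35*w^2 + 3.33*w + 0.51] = 0.700000000000000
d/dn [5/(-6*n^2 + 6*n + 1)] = 30*(2*n - 1)/(-6*n^2 + 6*n + 1)^2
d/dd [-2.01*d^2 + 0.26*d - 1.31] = 0.26 - 4.02*d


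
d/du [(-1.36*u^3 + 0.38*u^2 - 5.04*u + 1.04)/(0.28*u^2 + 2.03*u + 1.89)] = (-0.3808*u^4 - 5.5216*u^3 - 5.5286*u^2 + 0.854000000000001*u - 11.6368)/(0.0784*u^4 + 1.1368*u^3 + 5.1793*u^2 + 7.6734*u + 3.5721)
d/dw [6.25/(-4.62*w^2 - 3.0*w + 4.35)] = (57.75*w + 18.75)/(4.62*w^2 + 3.0*w - 4.35)^2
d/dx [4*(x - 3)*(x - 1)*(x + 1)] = 12*x^2 - 24*x - 4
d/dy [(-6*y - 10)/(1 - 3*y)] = -36/(3*y - 1)^2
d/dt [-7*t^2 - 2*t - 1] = -14*t - 2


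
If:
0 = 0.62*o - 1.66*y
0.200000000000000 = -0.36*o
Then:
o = -0.56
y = -0.21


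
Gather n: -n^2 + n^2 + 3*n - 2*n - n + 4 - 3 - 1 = 0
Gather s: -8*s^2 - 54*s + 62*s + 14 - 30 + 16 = -8*s^2 + 8*s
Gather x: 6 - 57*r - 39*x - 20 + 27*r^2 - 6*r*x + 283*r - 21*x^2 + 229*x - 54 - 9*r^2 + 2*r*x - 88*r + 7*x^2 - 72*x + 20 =18*r^2 + 138*r - 14*x^2 + x*(118 - 4*r) - 48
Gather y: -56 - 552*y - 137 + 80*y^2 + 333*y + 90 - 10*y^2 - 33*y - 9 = 70*y^2 - 252*y - 112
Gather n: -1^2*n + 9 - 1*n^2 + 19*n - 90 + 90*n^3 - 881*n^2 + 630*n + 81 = 90*n^3 - 882*n^2 + 648*n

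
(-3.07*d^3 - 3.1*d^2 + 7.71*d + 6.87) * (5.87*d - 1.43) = -18.0209*d^4 - 13.8069*d^3 + 49.6907*d^2 + 29.3016*d - 9.8241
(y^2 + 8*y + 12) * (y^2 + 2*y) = y^4 + 10*y^3 + 28*y^2 + 24*y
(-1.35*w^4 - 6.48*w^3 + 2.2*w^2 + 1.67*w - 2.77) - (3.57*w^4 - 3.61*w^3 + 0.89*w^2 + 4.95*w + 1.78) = -4.92*w^4 - 2.87*w^3 + 1.31*w^2 - 3.28*w - 4.55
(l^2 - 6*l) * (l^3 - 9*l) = l^5 - 6*l^4 - 9*l^3 + 54*l^2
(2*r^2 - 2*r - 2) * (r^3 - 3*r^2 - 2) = 2*r^5 - 8*r^4 + 4*r^3 + 2*r^2 + 4*r + 4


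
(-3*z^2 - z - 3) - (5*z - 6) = -3*z^2 - 6*z + 3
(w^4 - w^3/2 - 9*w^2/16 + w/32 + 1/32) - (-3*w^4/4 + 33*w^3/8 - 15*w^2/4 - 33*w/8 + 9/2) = 7*w^4/4 - 37*w^3/8 + 51*w^2/16 + 133*w/32 - 143/32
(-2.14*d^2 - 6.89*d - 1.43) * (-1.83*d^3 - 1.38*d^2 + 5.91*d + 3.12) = 3.9162*d^5 + 15.5619*d^4 - 0.522300000000003*d^3 - 45.4233*d^2 - 29.9481*d - 4.4616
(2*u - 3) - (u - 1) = u - 2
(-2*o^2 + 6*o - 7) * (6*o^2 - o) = -12*o^4 + 38*o^3 - 48*o^2 + 7*o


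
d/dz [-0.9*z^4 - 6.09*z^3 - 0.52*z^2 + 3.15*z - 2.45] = -3.6*z^3 - 18.27*z^2 - 1.04*z + 3.15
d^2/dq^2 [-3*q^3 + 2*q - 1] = -18*q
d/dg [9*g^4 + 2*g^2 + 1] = 36*g^3 + 4*g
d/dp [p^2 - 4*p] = 2*p - 4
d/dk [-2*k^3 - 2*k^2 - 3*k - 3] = -6*k^2 - 4*k - 3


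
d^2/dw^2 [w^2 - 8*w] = 2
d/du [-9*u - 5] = -9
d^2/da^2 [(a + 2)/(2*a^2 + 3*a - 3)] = 2*((a + 2)*(4*a + 3)^2 - (6*a + 7)*(2*a^2 + 3*a - 3))/(2*a^2 + 3*a - 3)^3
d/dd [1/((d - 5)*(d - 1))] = 2*(3 - d)/(d^4 - 12*d^3 + 46*d^2 - 60*d + 25)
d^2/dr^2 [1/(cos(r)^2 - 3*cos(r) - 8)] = (4*sin(r)^4 - 43*sin(r)^2 - 51*cos(r)/4 - 9*cos(3*r)/4 + 5)/(sin(r)^2 + 3*cos(r) + 7)^3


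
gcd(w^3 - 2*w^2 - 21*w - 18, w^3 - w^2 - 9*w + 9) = w + 3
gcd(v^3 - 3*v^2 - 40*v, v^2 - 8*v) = v^2 - 8*v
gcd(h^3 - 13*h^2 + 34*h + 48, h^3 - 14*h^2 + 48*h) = h^2 - 14*h + 48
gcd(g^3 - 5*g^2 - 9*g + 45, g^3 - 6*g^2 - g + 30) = g^2 - 8*g + 15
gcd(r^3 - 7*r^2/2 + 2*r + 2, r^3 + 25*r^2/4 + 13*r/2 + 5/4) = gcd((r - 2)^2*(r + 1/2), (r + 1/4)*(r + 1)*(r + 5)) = 1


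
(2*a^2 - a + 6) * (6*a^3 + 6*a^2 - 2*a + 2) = 12*a^5 + 6*a^4 + 26*a^3 + 42*a^2 - 14*a + 12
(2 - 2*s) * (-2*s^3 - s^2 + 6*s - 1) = 4*s^4 - 2*s^3 - 14*s^2 + 14*s - 2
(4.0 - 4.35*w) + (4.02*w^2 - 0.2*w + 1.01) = 4.02*w^2 - 4.55*w + 5.01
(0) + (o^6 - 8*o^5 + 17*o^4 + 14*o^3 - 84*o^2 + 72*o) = o^6 - 8*o^5 + 17*o^4 + 14*o^3 - 84*o^2 + 72*o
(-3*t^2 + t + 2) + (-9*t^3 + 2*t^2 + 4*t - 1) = -9*t^3 - t^2 + 5*t + 1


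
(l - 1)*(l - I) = l^2 - l - I*l + I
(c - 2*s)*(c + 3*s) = c^2 + c*s - 6*s^2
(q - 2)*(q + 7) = q^2 + 5*q - 14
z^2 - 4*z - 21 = (z - 7)*(z + 3)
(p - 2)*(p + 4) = p^2 + 2*p - 8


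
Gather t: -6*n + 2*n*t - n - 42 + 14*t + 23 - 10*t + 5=-7*n + t*(2*n + 4) - 14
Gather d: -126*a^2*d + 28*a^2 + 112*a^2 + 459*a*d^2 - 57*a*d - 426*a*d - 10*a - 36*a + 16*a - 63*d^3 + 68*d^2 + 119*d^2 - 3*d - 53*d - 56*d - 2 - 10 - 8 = 140*a^2 - 30*a - 63*d^3 + d^2*(459*a + 187) + d*(-126*a^2 - 483*a - 112) - 20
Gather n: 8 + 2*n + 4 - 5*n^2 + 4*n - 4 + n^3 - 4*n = n^3 - 5*n^2 + 2*n + 8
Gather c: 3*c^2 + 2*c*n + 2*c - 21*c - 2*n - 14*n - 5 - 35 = 3*c^2 + c*(2*n - 19) - 16*n - 40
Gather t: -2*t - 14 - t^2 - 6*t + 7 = -t^2 - 8*t - 7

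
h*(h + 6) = h^2 + 6*h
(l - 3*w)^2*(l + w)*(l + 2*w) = l^4 - 3*l^3*w - 7*l^2*w^2 + 15*l*w^3 + 18*w^4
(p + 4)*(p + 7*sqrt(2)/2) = p^2 + 4*p + 7*sqrt(2)*p/2 + 14*sqrt(2)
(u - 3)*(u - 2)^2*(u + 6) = u^4 - u^3 - 26*u^2 + 84*u - 72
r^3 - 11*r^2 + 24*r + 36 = (r - 6)^2*(r + 1)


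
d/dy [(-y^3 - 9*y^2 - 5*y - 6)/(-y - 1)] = (2*y^3 + 12*y^2 + 18*y - 1)/(y^2 + 2*y + 1)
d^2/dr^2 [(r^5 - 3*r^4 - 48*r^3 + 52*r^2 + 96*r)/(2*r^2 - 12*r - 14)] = (3*r^4 - 60*r^3 + 378*r^2 - 588*r - 1484)/(r^3 - 21*r^2 + 147*r - 343)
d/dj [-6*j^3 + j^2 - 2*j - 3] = -18*j^2 + 2*j - 2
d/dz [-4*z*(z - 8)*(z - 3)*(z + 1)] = -16*z^3 + 120*z^2 - 104*z - 96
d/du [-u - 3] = -1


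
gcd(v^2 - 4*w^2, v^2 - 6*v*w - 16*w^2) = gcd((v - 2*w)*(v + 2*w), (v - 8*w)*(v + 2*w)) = v + 2*w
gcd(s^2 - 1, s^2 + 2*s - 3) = s - 1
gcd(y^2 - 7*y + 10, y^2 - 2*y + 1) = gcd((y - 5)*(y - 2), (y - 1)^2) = 1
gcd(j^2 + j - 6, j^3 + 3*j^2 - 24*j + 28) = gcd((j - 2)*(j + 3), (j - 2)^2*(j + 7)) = j - 2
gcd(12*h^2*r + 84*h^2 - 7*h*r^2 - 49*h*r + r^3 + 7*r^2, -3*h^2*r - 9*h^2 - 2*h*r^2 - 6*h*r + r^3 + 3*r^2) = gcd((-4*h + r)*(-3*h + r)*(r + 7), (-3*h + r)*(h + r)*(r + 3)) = -3*h + r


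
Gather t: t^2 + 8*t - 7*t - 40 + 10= t^2 + t - 30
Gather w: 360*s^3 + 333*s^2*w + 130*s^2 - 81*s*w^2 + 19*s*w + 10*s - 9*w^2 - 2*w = 360*s^3 + 130*s^2 + 10*s + w^2*(-81*s - 9) + w*(333*s^2 + 19*s - 2)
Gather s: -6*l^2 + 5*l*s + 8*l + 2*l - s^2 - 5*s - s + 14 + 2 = -6*l^2 + 10*l - s^2 + s*(5*l - 6) + 16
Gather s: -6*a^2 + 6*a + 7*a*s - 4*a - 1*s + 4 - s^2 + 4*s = -6*a^2 + 2*a - s^2 + s*(7*a + 3) + 4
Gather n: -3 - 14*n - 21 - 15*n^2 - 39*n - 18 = -15*n^2 - 53*n - 42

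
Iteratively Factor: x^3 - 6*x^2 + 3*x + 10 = (x - 2)*(x^2 - 4*x - 5) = (x - 5)*(x - 2)*(x + 1)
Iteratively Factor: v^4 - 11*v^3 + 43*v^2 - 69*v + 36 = (v - 3)*(v^3 - 8*v^2 + 19*v - 12) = (v - 3)*(v - 1)*(v^2 - 7*v + 12) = (v - 3)^2*(v - 1)*(v - 4)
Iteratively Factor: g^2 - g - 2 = (g + 1)*(g - 2)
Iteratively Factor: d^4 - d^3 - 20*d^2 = (d + 4)*(d^3 - 5*d^2) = (d - 5)*(d + 4)*(d^2) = d*(d - 5)*(d + 4)*(d)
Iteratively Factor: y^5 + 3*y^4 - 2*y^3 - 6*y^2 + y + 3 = (y + 1)*(y^4 + 2*y^3 - 4*y^2 - 2*y + 3) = (y + 1)*(y + 3)*(y^3 - y^2 - y + 1) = (y - 1)*(y + 1)*(y + 3)*(y^2 - 1) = (y - 1)^2*(y + 1)*(y + 3)*(y + 1)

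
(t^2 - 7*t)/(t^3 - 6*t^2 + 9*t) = (t - 7)/(t^2 - 6*t + 9)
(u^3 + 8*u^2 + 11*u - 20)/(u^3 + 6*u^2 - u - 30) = (u^2 + 3*u - 4)/(u^2 + u - 6)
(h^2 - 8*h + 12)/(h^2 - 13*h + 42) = (h - 2)/(h - 7)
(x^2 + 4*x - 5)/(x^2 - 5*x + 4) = (x + 5)/(x - 4)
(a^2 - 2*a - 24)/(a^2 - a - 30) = (a + 4)/(a + 5)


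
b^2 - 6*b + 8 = (b - 4)*(b - 2)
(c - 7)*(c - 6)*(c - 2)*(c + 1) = c^4 - 14*c^3 + 53*c^2 - 16*c - 84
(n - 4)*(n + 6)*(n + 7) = n^3 + 9*n^2 - 10*n - 168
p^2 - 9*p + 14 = (p - 7)*(p - 2)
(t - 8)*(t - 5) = t^2 - 13*t + 40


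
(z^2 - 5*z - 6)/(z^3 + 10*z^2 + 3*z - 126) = (z^2 - 5*z - 6)/(z^3 + 10*z^2 + 3*z - 126)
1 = 1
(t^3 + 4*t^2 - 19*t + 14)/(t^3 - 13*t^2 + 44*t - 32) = (t^2 + 5*t - 14)/(t^2 - 12*t + 32)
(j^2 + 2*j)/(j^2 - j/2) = 2*(j + 2)/(2*j - 1)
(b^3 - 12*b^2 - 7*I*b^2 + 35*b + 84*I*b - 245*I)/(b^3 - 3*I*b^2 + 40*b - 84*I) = (b^2 - 12*b + 35)/(b^2 + 4*I*b + 12)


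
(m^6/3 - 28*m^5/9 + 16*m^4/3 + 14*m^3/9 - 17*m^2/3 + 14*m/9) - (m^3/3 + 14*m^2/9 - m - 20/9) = m^6/3 - 28*m^5/9 + 16*m^4/3 + 11*m^3/9 - 65*m^2/9 + 23*m/9 + 20/9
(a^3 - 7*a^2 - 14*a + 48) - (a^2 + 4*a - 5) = a^3 - 8*a^2 - 18*a + 53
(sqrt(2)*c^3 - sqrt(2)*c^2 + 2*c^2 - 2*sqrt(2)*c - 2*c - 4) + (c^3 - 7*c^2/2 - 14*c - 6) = c^3 + sqrt(2)*c^3 - 3*c^2/2 - sqrt(2)*c^2 - 16*c - 2*sqrt(2)*c - 10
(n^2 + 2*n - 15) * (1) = n^2 + 2*n - 15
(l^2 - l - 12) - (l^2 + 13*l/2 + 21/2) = -15*l/2 - 45/2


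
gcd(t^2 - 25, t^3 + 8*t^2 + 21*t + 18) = 1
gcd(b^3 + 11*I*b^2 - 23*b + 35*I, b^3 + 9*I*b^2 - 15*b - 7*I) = b + 7*I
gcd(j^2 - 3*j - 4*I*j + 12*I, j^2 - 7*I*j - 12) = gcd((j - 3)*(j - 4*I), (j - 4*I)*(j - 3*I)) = j - 4*I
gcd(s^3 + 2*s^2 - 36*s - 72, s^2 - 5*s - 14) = s + 2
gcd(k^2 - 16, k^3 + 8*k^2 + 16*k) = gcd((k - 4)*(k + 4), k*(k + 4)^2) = k + 4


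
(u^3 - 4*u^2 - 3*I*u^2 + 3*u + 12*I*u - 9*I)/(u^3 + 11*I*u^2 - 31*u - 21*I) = (u^3 + u^2*(-4 - 3*I) + u*(3 + 12*I) - 9*I)/(u^3 + 11*I*u^2 - 31*u - 21*I)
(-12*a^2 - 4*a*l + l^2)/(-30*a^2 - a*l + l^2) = (2*a + l)/(5*a + l)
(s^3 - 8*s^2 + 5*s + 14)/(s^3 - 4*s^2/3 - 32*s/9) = 9*(-s^3 + 8*s^2 - 5*s - 14)/(s*(-9*s^2 + 12*s + 32))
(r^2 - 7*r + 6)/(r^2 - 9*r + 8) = (r - 6)/(r - 8)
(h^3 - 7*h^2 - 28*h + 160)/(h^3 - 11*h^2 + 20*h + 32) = (h + 5)/(h + 1)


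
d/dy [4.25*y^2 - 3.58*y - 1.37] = 8.5*y - 3.58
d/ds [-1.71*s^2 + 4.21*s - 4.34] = 4.21 - 3.42*s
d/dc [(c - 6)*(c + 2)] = 2*c - 4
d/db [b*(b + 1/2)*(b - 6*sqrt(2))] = 3*b^2 - 12*sqrt(2)*b + b - 3*sqrt(2)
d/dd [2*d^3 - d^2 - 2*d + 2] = 6*d^2 - 2*d - 2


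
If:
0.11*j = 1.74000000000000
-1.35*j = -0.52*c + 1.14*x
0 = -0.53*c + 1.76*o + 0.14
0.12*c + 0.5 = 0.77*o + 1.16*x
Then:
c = 34.77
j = 15.82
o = 10.39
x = -2.87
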